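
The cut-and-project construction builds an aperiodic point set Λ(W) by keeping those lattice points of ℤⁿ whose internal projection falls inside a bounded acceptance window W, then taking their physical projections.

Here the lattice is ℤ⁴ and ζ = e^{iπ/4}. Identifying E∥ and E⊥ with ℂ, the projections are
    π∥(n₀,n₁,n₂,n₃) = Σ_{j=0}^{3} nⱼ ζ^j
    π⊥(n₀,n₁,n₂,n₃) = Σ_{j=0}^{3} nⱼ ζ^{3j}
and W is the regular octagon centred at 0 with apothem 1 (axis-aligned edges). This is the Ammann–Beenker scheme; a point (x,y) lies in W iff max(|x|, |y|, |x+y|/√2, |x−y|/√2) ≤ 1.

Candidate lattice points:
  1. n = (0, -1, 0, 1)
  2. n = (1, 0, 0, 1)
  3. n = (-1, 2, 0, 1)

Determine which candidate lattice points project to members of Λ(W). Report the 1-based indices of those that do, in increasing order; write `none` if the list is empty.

none

Internal map: ζ^{3j} for j=0..3 gives (1,0), (−√2/2,√2/2), (0,−1), (√2/2,√2/2).
candidate 1: n = (0, -1, 0, 1) → π⊥ ≈ (+1.4142, +0.0000); max(|x|,|y|,|x±y|/√2) = 1.4142 > 1 ⇒ ∉ W
candidate 2: n = (1, 0, 0, 1) → π⊥ ≈ (+1.7071, +0.7071); max(|x|,|y|,|x±y|/√2) = 1.7071 > 1 ⇒ ∉ W
candidate 3: n = (-1, 2, 0, 1) → π⊥ ≈ (-1.7071, +2.1213); max(|x|,|y|,|x±y|/√2) = 2.7071 > 1 ⇒ ∉ W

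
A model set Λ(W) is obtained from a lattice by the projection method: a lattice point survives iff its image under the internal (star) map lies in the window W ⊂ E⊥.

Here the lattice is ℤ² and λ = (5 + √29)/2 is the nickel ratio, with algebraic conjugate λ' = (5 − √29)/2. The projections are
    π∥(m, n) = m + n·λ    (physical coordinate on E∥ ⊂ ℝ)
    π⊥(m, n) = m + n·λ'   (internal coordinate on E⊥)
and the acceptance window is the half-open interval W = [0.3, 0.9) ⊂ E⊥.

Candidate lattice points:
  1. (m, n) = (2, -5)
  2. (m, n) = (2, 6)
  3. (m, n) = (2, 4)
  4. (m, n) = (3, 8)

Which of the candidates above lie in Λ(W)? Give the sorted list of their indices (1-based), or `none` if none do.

λ' = (5−√29)/2 ≈ -0.1926.
candidate 1: (m,n)=(2,-5) → π∥ = 2-5·λ ≈ -23.9629, π⊥ = 2-5·λ' ≈ 2.9629 ∉ [0.3, 0.9) ⇒ out
candidate 2: (m,n)=(2,6) → π∥ = 2+6·λ ≈ 33.1555, π⊥ = 2+6·λ' ≈ 0.8445 ∈ [0.3, 0.9) ⇒ IN Λ
candidate 3: (m,n)=(2,4) → π∥ = 2+4·λ ≈ 22.7703, π⊥ = 2+4·λ' ≈ 1.2297 ∉ [0.3, 0.9) ⇒ out
candidate 4: (m,n)=(3,8) → π∥ = 3+8·λ ≈ 44.5407, π⊥ = 3+8·λ' ≈ 1.4593 ∉ [0.3, 0.9) ⇒ out

2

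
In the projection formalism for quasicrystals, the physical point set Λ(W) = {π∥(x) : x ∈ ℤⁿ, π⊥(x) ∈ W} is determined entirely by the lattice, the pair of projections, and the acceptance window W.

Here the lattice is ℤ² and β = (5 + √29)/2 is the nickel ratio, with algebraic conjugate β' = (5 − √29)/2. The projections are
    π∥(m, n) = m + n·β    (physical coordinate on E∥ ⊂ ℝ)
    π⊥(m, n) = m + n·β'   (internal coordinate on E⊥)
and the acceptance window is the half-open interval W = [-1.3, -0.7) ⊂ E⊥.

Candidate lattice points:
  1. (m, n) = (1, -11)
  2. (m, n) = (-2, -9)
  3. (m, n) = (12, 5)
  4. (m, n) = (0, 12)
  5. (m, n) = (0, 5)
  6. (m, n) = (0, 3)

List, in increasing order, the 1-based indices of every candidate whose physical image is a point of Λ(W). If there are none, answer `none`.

5

Numerically β ≈ 5.1926 and β' = −1/β ≈ -0.1926.
#1 (1,-11): internal coord 1 + (-11)·β' = +3.1184; +3.1184 ∉ [-1.3, -0.7) → out
#2 (-2,-9): internal coord -2 + (-9)·β' = -0.2668; -0.2668 ∉ [-1.3, -0.7) → out
#3 (12,5): internal coord 12 + (5)·β' = +11.0371; +11.0371 ∉ [-1.3, -0.7) → out
#4 (0,12): internal coord 0 + (12)·β' = -2.3110; -2.3110 ∉ [-1.3, -0.7) → out
#5 (0,5): internal coord 0 + (5)·β' = -0.9629; -0.9629 ∈ [-1.3, -0.7) → IN Λ
#6 (0,3): internal coord 0 + (3)·β' = -0.5777; -0.5777 ∉ [-1.3, -0.7) → out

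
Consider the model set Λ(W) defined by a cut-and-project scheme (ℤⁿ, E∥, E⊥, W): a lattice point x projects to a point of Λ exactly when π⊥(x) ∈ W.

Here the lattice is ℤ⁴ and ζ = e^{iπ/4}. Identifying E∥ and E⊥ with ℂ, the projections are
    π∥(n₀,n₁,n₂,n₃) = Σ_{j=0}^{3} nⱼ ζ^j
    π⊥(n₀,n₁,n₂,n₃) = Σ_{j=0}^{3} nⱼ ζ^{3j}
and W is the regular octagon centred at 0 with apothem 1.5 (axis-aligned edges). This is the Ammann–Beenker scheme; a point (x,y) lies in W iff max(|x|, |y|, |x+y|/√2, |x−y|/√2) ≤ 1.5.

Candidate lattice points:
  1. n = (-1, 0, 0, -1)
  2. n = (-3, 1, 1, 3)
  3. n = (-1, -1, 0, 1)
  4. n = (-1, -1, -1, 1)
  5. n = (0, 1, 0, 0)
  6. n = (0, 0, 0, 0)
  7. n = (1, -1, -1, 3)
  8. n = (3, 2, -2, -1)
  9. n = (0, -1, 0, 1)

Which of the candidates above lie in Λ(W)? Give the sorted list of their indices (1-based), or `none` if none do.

3, 4, 5, 6, 9

Internal map: ζ^{3j} for j=0..3 gives (1,0), (−√2/2,√2/2), (0,−1), (√2/2,√2/2).
#1 (-1, 0, 0, -1): internal (-1.707107, -0.707107); octagon support 1.707107 vs apothem 1.5 → ∉ W
#2 (-3, 1, 1, 3): internal (-1.585786, 1.828427); octagon support 2.414214 vs apothem 1.5 → ∉ W
#3 (-1, -1, 0, 1): internal (0.414214, 0.000000); octagon support 0.414214 vs apothem 1.5 → ∈ W
#4 (-1, -1, -1, 1): internal (0.414214, 1.000000); octagon support 1.000000 vs apothem 1.5 → ∈ W
#5 (0, 1, 0, 0): internal (-0.707107, 0.707107); octagon support 1.000000 vs apothem 1.5 → ∈ W
#6 (0, 0, 0, 0): internal (0.000000, 0.000000); octagon support 0.000000 vs apothem 1.5 → ∈ W
#7 (1, -1, -1, 3): internal (3.828427, 2.414214); octagon support 4.414214 vs apothem 1.5 → ∉ W
#8 (3, 2, -2, -1): internal (0.878680, 2.707107); octagon support 2.707107 vs apothem 1.5 → ∉ W
#9 (0, -1, 0, 1): internal (1.414214, 0.000000); octagon support 1.414214 vs apothem 1.5 → ∈ W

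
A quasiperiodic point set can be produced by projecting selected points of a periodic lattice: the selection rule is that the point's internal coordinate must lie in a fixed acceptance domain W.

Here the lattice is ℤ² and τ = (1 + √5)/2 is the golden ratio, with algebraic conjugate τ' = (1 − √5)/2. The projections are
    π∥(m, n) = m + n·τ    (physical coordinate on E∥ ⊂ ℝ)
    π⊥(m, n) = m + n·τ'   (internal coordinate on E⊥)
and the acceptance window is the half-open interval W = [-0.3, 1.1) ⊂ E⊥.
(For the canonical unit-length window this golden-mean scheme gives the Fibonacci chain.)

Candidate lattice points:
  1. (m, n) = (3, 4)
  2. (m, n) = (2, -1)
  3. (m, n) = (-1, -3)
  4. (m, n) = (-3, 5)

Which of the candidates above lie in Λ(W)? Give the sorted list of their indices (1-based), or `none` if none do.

Numerically τ ≈ 1.61803 and τ' = −1/τ ≈ -0.61803.
#1 (3,4): internal coord 3 + (4)·τ' = +0.52786; +0.52786 ∈ [-0.3, 1.1) → IN Λ
#2 (2,-1): internal coord 2 + (-1)·τ' = +2.61803; +2.61803 ∉ [-0.3, 1.1) → out
#3 (-1,-3): internal coord -1 + (-3)·τ' = +0.85410; +0.85410 ∈ [-0.3, 1.1) → IN Λ
#4 (-3,5): internal coord -3 + (5)·τ' = -6.09017; -6.09017 ∉ [-0.3, 1.1) → out

1, 3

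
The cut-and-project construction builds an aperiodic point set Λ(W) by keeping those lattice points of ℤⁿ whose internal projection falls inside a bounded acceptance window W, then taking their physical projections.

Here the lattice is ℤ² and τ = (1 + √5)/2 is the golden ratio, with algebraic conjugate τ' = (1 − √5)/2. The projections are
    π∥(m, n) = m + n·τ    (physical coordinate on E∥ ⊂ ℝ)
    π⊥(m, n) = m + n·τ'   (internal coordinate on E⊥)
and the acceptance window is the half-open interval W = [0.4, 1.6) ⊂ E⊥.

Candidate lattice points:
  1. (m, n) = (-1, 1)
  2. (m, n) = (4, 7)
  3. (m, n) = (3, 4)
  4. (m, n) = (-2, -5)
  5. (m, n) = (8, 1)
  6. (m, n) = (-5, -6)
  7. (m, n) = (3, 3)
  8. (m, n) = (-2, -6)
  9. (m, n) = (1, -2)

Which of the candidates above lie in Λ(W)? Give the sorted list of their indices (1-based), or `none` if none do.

Compute τ' = (1−√5)/2 = -0.618034, so π⊥(m,n) = m -0.618034·n.
candidate 1: (m,n)=(-1,1) → π∥ = -1+1·τ ≈ 0.618034, π⊥ = -1+1·τ' ≈ -1.618034 ∉ [0.4, 1.6) ⇒ out
candidate 2: (m,n)=(4,7) → π∥ = 4+7·τ ≈ 15.326238, π⊥ = 4+7·τ' ≈ -0.326238 ∉ [0.4, 1.6) ⇒ out
candidate 3: (m,n)=(3,4) → π∥ = 3+4·τ ≈ 9.472136, π⊥ = 3+4·τ' ≈ 0.527864 ∈ [0.4, 1.6) ⇒ IN Λ
candidate 4: (m,n)=(-2,-5) → π∥ = -2-5·τ ≈ -10.090170, π⊥ = -2-5·τ' ≈ 1.090170 ∈ [0.4, 1.6) ⇒ IN Λ
candidate 5: (m,n)=(8,1) → π∥ = 8+1·τ ≈ 9.618034, π⊥ = 8+1·τ' ≈ 7.381966 ∉ [0.4, 1.6) ⇒ out
candidate 6: (m,n)=(-5,-6) → π∥ = -5-6·τ ≈ -14.708204, π⊥ = -5-6·τ' ≈ -1.291796 ∉ [0.4, 1.6) ⇒ out
candidate 7: (m,n)=(3,3) → π∥ = 3+3·τ ≈ 7.854102, π⊥ = 3+3·τ' ≈ 1.145898 ∈ [0.4, 1.6) ⇒ IN Λ
candidate 8: (m,n)=(-2,-6) → π∥ = -2-6·τ ≈ -11.708204, π⊥ = -2-6·τ' ≈ 1.708204 ∉ [0.4, 1.6) ⇒ out
candidate 9: (m,n)=(1,-2) → π∥ = 1-2·τ ≈ -2.236068, π⊥ = 1-2·τ' ≈ 2.236068 ∉ [0.4, 1.6) ⇒ out

3, 4, 7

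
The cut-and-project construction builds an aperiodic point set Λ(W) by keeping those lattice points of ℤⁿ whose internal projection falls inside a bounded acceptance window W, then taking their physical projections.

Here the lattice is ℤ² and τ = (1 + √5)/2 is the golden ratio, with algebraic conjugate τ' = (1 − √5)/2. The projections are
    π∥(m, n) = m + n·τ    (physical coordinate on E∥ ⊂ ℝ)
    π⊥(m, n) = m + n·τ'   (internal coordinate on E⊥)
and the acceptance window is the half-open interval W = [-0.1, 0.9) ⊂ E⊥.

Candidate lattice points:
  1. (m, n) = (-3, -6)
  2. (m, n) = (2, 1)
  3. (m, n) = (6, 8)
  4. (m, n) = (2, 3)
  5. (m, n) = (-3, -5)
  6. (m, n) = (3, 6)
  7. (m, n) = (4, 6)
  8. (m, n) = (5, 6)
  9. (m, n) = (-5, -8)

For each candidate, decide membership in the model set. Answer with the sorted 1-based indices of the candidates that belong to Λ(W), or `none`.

1, 4, 5, 7, 9

τ' = (1−√5)/2 ≈ -0.61803.
[1] lift (-3,-6): star map gives 0.70820; window check -0.1 ≤ 0.70820 < 0.9 is true → IN Λ
[2] lift (2,1): star map gives 1.38197; window check -0.1 ≤ 1.38197 < 0.9 is false → out
[3] lift (6,8): star map gives 1.05573; window check -0.1 ≤ 1.05573 < 0.9 is false → out
[4] lift (2,3): star map gives 0.14590; window check -0.1 ≤ 0.14590 < 0.9 is true → IN Λ
[5] lift (-3,-5): star map gives 0.09017; window check -0.1 ≤ 0.09017 < 0.9 is true → IN Λ
[6] lift (3,6): star map gives -0.70820; window check -0.1 ≤ -0.70820 < 0.9 is false → out
[7] lift (4,6): star map gives 0.29180; window check -0.1 ≤ 0.29180 < 0.9 is true → IN Λ
[8] lift (5,6): star map gives 1.29180; window check -0.1 ≤ 1.29180 < 0.9 is false → out
[9] lift (-5,-8): star map gives -0.05573; window check -0.1 ≤ -0.05573 < 0.9 is true → IN Λ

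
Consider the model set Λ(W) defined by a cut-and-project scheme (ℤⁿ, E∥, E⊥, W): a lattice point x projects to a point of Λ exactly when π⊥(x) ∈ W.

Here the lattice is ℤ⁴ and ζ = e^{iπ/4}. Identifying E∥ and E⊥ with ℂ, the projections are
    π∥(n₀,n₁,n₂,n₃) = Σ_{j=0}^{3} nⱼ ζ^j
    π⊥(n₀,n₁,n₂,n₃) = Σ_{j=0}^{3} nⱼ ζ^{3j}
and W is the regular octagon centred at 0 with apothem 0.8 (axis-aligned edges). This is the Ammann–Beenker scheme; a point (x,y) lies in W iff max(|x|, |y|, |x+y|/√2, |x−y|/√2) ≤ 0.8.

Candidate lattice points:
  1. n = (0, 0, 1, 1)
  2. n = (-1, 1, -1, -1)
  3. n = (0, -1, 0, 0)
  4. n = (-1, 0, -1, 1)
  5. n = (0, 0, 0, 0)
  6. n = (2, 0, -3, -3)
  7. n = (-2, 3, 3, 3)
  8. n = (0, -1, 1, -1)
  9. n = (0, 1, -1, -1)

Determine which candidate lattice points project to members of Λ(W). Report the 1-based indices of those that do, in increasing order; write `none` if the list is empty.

1, 5

Internal map: ζ^{3j} for j=0..3 gives (1,0), (−√2/2,√2/2), (0,−1), (√2/2,√2/2).
#1 (0, 0, 1, 1): internal (0.70711, -0.29289); octagon support 0.70711 vs apothem 0.8 → ∈ W
#2 (-1, 1, -1, -1): internal (-2.41421, 1.00000); octagon support 2.41421 vs apothem 0.8 → ∉ W
#3 (0, -1, 0, 0): internal (0.70711, -0.70711); octagon support 1.00000 vs apothem 0.8 → ∉ W
#4 (-1, 0, -1, 1): internal (-0.29289, 1.70711); octagon support 1.70711 vs apothem 0.8 → ∉ W
#5 (0, 0, 0, 0): internal (0.00000, 0.00000); octagon support 0.00000 vs apothem 0.8 → ∈ W
#6 (2, 0, -3, -3): internal (-0.12132, 0.87868); octagon support 0.87868 vs apothem 0.8 → ∉ W
#7 (-2, 3, 3, 3): internal (-2.00000, 1.24264); octagon support 2.29289 vs apothem 0.8 → ∉ W
#8 (0, -1, 1, -1): internal (0.00000, -2.41421); octagon support 2.41421 vs apothem 0.8 → ∉ W
#9 (0, 1, -1, -1): internal (-1.41421, 1.00000); octagon support 1.70711 vs apothem 0.8 → ∉ W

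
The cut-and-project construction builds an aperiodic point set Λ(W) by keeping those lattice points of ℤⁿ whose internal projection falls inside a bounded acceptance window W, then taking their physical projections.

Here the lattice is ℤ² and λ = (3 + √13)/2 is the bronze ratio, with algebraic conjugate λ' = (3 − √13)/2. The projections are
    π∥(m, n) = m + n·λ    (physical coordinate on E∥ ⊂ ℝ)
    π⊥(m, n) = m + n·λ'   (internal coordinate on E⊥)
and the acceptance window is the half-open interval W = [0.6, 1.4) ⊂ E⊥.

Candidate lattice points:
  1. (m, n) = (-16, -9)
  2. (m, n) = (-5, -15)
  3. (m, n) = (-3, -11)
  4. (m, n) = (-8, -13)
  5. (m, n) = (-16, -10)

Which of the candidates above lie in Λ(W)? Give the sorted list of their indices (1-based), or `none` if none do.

Compute λ' = (3−√13)/2 = -0.3028, so π⊥(m,n) = m -0.3028·n.
[1] lift (-16,-9): star map gives -13.2750; window check 0.6 ≤ -13.2750 < 1.4 is false → out
[2] lift (-5,-15): star map gives -0.4584; window check 0.6 ≤ -0.4584 < 1.4 is false → out
[3] lift (-3,-11): star map gives 0.3305; window check 0.6 ≤ 0.3305 < 1.4 is false → out
[4] lift (-8,-13): star map gives -4.0639; window check 0.6 ≤ -4.0639 < 1.4 is false → out
[5] lift (-16,-10): star map gives -12.9722; window check 0.6 ≤ -12.9722 < 1.4 is false → out

none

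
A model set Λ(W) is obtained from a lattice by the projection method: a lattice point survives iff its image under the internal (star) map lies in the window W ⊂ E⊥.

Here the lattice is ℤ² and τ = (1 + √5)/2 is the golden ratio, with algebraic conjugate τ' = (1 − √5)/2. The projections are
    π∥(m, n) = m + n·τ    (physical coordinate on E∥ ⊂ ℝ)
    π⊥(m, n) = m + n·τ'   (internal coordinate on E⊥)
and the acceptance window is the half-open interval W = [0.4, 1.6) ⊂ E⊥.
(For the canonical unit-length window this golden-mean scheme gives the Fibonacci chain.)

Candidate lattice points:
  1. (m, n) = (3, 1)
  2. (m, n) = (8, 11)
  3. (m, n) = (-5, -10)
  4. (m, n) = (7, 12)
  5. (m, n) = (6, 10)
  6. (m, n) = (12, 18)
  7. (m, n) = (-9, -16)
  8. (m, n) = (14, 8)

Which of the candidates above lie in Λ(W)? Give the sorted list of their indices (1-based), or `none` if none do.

Numerically τ ≈ 1.618034 and τ' = −1/τ ≈ -0.618034.
candidate 1: (m,n)=(3,1) → π∥ = 3+1·τ ≈ 4.618034, π⊥ = 3+1·τ' ≈ 2.381966 ∉ [0.4, 1.6) ⇒ out
candidate 2: (m,n)=(8,11) → π∥ = 8+11·τ ≈ 25.798374, π⊥ = 8+11·τ' ≈ 1.201626 ∈ [0.4, 1.6) ⇒ IN Λ
candidate 3: (m,n)=(-5,-10) → π∥ = -5-10·τ ≈ -21.180340, π⊥ = -5-10·τ' ≈ 1.180340 ∈ [0.4, 1.6) ⇒ IN Λ
candidate 4: (m,n)=(7,12) → π∥ = 7+12·τ ≈ 26.416408, π⊥ = 7+12·τ' ≈ -0.416408 ∉ [0.4, 1.6) ⇒ out
candidate 5: (m,n)=(6,10) → π∥ = 6+10·τ ≈ 22.180340, π⊥ = 6+10·τ' ≈ -0.180340 ∉ [0.4, 1.6) ⇒ out
candidate 6: (m,n)=(12,18) → π∥ = 12+18·τ ≈ 41.124612, π⊥ = 12+18·τ' ≈ 0.875388 ∈ [0.4, 1.6) ⇒ IN Λ
candidate 7: (m,n)=(-9,-16) → π∥ = -9-16·τ ≈ -34.888544, π⊥ = -9-16·τ' ≈ 0.888544 ∈ [0.4, 1.6) ⇒ IN Λ
candidate 8: (m,n)=(14,8) → π∥ = 14+8·τ ≈ 26.944272, π⊥ = 14+8·τ' ≈ 9.055728 ∉ [0.4, 1.6) ⇒ out

2, 3, 6, 7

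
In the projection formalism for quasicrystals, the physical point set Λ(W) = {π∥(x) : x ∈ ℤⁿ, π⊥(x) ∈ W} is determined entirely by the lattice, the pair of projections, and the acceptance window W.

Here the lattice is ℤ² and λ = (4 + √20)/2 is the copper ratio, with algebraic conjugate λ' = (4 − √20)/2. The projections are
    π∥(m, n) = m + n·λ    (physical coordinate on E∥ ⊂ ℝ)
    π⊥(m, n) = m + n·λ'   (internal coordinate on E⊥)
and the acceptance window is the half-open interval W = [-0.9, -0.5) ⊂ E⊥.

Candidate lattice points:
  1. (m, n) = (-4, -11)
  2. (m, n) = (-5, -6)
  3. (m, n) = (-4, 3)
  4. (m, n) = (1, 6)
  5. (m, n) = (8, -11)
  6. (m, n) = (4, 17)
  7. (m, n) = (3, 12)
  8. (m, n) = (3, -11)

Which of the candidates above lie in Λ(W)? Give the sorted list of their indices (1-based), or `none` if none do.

none

Numerically λ ≈ 4.2361 and λ' = −1/λ ≈ -0.2361.
candidate 1: (m,n)=(-4,-11) → π∥ = -4-11·λ ≈ -50.5967, π⊥ = -4-11·λ' ≈ -1.4033 ∉ [-0.9, -0.5) ⇒ out
candidate 2: (m,n)=(-5,-6) → π∥ = -5-6·λ ≈ -30.4164, π⊥ = -5-6·λ' ≈ -3.5836 ∉ [-0.9, -0.5) ⇒ out
candidate 3: (m,n)=(-4,3) → π∥ = -4+3·λ ≈ 8.7082, π⊥ = -4+3·λ' ≈ -4.7082 ∉ [-0.9, -0.5) ⇒ out
candidate 4: (m,n)=(1,6) → π∥ = 1+6·λ ≈ 26.4164, π⊥ = 1+6·λ' ≈ -0.4164 ∉ [-0.9, -0.5) ⇒ out
candidate 5: (m,n)=(8,-11) → π∥ = 8-11·λ ≈ -38.5967, π⊥ = 8-11·λ' ≈ 10.5967 ∉ [-0.9, -0.5) ⇒ out
candidate 6: (m,n)=(4,17) → π∥ = 4+17·λ ≈ 76.0132, π⊥ = 4+17·λ' ≈ -0.0132 ∉ [-0.9, -0.5) ⇒ out
candidate 7: (m,n)=(3,12) → π∥ = 3+12·λ ≈ 53.8328, π⊥ = 3+12·λ' ≈ 0.1672 ∉ [-0.9, -0.5) ⇒ out
candidate 8: (m,n)=(3,-11) → π∥ = 3-11·λ ≈ -43.5967, π⊥ = 3-11·λ' ≈ 5.5967 ∉ [-0.9, -0.5) ⇒ out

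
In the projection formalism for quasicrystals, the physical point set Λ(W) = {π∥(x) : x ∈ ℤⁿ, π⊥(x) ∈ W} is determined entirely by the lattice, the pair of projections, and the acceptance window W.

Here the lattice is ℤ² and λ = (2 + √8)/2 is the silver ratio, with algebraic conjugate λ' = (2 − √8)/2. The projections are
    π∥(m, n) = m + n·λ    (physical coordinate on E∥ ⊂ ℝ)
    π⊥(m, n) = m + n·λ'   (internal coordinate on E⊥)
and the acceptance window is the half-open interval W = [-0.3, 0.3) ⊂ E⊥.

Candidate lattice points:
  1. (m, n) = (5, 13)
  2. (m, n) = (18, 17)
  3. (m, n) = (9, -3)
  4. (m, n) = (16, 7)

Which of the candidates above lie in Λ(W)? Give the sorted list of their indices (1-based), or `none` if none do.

λ' = (2−√8)/2 ≈ -0.414214.
#1 (5,13): internal coord 5 + (13)·λ' = -0.384776; -0.384776 ∉ [-0.3, 0.3) → out
#2 (18,17): internal coord 18 + (17)·λ' = +10.958369; +10.958369 ∉ [-0.3, 0.3) → out
#3 (9,-3): internal coord 9 + (-3)·λ' = +10.242641; +10.242641 ∉ [-0.3, 0.3) → out
#4 (16,7): internal coord 16 + (7)·λ' = +13.100505; +13.100505 ∉ [-0.3, 0.3) → out

none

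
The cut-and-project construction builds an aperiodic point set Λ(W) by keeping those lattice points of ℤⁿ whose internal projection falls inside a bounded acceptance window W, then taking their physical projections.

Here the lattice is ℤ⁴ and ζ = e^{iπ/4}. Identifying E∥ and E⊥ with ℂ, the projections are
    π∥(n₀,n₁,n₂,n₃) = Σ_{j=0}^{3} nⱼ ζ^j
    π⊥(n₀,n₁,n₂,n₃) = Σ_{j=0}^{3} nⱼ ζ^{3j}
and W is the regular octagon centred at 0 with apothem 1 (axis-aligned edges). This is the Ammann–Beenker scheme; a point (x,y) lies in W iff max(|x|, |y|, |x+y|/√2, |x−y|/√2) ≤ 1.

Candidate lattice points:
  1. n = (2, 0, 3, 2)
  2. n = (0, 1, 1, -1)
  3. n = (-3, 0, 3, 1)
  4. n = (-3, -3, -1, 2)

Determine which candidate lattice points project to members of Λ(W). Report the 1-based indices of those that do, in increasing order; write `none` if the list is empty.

With ζ = e^{iπ/4} the internal vectors are ζ^0,ζ^3,ζ^6,ζ^9.
candidate 1: n = (2, 0, 3, 2) → π⊥ ≈ (+3.41421, -1.58579); max(|x|,|y|,|x±y|/√2) = 3.53553 > 1 ⇒ ∉ W
candidate 2: n = (0, 1, 1, -1) → π⊥ ≈ (-1.41421, -1.00000); max(|x|,|y|,|x±y|/√2) = 1.70711 > 1 ⇒ ∉ W
candidate 3: n = (-3, 0, 3, 1) → π⊥ ≈ (-2.29289, -2.29289); max(|x|,|y|,|x±y|/√2) = 3.24264 > 1 ⇒ ∉ W
candidate 4: n = (-3, -3, -1, 2) → π⊥ ≈ (+0.53553, +0.29289); max(|x|,|y|,|x±y|/√2) = 0.58579 ≤ 1 ⇒ ∈ W

4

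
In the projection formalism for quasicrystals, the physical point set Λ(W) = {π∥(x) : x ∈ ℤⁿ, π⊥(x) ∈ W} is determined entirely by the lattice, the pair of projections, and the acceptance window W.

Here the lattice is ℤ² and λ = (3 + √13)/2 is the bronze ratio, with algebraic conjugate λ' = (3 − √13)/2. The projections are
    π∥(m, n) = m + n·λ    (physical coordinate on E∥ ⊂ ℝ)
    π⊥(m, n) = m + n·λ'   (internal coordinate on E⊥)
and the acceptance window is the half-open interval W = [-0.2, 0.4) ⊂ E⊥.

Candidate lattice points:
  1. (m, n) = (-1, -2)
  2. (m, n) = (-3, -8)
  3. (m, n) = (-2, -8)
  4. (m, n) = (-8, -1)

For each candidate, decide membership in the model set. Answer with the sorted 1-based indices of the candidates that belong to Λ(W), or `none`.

Numerically λ ≈ 3.302776 and λ' = −1/λ ≈ -0.302776.
[1] lift (-1,-2): star map gives -0.394449; window check -0.2 ≤ -0.394449 < 0.4 is false → out
[2] lift (-3,-8): star map gives -0.577795; window check -0.2 ≤ -0.577795 < 0.4 is false → out
[3] lift (-2,-8): star map gives 0.422205; window check -0.2 ≤ 0.422205 < 0.4 is false → out
[4] lift (-8,-1): star map gives -7.697224; window check -0.2 ≤ -7.697224 < 0.4 is false → out

none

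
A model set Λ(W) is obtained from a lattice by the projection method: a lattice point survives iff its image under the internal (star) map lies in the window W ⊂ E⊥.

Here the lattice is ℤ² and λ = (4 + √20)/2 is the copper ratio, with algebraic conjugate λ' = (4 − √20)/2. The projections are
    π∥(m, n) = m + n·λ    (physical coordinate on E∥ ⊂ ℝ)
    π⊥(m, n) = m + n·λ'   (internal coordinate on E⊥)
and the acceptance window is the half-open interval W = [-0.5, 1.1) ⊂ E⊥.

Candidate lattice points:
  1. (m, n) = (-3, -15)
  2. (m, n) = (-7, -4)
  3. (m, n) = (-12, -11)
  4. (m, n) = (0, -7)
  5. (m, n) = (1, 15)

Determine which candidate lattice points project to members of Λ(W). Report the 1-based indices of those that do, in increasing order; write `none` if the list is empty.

Numerically λ ≈ 4.23607 and λ' = −1/λ ≈ -0.23607.
candidate 1: (m,n)=(-3,-15) → π∥ = -3-15·λ ≈ -66.54102, π⊥ = -3-15·λ' ≈ 0.54102 ∈ [-0.5, 1.1) ⇒ IN Λ
candidate 2: (m,n)=(-7,-4) → π∥ = -7-4·λ ≈ -23.94427, π⊥ = -7-4·λ' ≈ -6.05573 ∉ [-0.5, 1.1) ⇒ out
candidate 3: (m,n)=(-12,-11) → π∥ = -12-11·λ ≈ -58.59675, π⊥ = -12-11·λ' ≈ -9.40325 ∉ [-0.5, 1.1) ⇒ out
candidate 4: (m,n)=(0,-7) → π∥ = 0-7·λ ≈ -29.65248, π⊥ = 0-7·λ' ≈ 1.65248 ∉ [-0.5, 1.1) ⇒ out
candidate 5: (m,n)=(1,15) → π∥ = 1+15·λ ≈ 64.54102, π⊥ = 1+15·λ' ≈ -2.54102 ∉ [-0.5, 1.1) ⇒ out

1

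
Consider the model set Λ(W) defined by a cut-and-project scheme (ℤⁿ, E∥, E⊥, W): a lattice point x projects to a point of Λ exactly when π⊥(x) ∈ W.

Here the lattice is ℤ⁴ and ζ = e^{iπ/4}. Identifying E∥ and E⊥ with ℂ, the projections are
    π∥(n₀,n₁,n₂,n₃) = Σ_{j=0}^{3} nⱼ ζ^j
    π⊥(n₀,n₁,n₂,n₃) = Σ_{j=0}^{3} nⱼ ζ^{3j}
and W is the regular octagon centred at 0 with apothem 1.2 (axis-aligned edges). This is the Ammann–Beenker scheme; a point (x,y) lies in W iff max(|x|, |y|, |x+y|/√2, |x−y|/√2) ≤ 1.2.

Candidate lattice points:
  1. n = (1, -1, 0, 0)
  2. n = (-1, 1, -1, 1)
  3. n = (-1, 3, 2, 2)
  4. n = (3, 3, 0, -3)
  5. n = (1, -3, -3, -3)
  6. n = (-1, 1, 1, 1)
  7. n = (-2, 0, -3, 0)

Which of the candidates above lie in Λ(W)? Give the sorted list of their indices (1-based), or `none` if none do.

6

π⊥(n) = n₀ + n₁ζ³ + n₂ζ⁶ + n₃ζ⁹ where ζ = e^{iπ/4}.
#1 (1, -1, 0, 0): internal (1.7071, -0.7071); octagon support 1.7071 vs apothem 1.2 → ∉ W
#2 (-1, 1, -1, 1): internal (-1.0000, 2.4142); octagon support 2.4142 vs apothem 1.2 → ∉ W
#3 (-1, 3, 2, 2): internal (-1.7071, 1.5355); octagon support 2.2929 vs apothem 1.2 → ∉ W
#4 (3, 3, 0, -3): internal (-1.2426, 0.0000); octagon support 1.2426 vs apothem 1.2 → ∉ W
#5 (1, -3, -3, -3): internal (1.0000, -1.2426); octagon support 1.5858 vs apothem 1.2 → ∉ W
#6 (-1, 1, 1, 1): internal (-1.0000, 0.4142); octagon support 1.0000 vs apothem 1.2 → ∈ W
#7 (-2, 0, -3, 0): internal (-2.0000, 3.0000); octagon support 3.5355 vs apothem 1.2 → ∉ W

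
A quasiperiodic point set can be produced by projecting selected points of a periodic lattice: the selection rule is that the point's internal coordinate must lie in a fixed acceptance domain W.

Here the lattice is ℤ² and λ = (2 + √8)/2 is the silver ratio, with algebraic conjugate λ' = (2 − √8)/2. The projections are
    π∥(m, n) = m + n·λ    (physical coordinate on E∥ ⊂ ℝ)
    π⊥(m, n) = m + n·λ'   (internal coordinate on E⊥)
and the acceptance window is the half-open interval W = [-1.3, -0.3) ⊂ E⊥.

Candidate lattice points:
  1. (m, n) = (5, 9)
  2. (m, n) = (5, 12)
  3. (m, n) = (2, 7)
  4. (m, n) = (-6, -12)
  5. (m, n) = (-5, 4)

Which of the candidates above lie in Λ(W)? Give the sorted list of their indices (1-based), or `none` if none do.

3, 4

Numerically λ ≈ 2.414214 and λ' = −1/λ ≈ -0.414214.
[1] lift (5,9): star map gives 1.272078; window check -1.3 ≤ 1.272078 < -0.3 is false → out
[2] lift (5,12): star map gives 0.029437; window check -1.3 ≤ 0.029437 < -0.3 is false → out
[3] lift (2,7): star map gives -0.899495; window check -1.3 ≤ -0.899495 < -0.3 is true → IN Λ
[4] lift (-6,-12): star map gives -1.029437; window check -1.3 ≤ -1.029437 < -0.3 is true → IN Λ
[5] lift (-5,4): star map gives -6.656854; window check -1.3 ≤ -6.656854 < -0.3 is false → out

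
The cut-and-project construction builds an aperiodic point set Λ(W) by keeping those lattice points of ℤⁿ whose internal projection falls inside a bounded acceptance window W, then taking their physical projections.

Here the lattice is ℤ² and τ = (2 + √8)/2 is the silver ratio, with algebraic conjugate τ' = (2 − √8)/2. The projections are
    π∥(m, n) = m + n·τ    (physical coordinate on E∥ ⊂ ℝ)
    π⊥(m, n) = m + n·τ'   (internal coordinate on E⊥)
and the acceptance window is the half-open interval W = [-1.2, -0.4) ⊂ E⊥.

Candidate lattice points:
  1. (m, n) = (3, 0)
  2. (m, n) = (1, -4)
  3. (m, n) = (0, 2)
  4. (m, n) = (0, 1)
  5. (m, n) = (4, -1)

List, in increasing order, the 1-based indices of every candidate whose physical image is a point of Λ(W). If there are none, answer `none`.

3, 4

Numerically τ ≈ 2.41421 and τ' = −1/τ ≈ -0.41421.
#1 (3,0): internal coord 3 + (0)·τ' = +3.00000; +3.00000 ∉ [-1.2, -0.4) → out
#2 (1,-4): internal coord 1 + (-4)·τ' = +2.65685; +2.65685 ∉ [-1.2, -0.4) → out
#3 (0,2): internal coord 0 + (2)·τ' = -0.82843; -0.82843 ∈ [-1.2, -0.4) → IN Λ
#4 (0,1): internal coord 0 + (1)·τ' = -0.41421; -0.41421 ∈ [-1.2, -0.4) → IN Λ
#5 (4,-1): internal coord 4 + (-1)·τ' = +4.41421; +4.41421 ∉ [-1.2, -0.4) → out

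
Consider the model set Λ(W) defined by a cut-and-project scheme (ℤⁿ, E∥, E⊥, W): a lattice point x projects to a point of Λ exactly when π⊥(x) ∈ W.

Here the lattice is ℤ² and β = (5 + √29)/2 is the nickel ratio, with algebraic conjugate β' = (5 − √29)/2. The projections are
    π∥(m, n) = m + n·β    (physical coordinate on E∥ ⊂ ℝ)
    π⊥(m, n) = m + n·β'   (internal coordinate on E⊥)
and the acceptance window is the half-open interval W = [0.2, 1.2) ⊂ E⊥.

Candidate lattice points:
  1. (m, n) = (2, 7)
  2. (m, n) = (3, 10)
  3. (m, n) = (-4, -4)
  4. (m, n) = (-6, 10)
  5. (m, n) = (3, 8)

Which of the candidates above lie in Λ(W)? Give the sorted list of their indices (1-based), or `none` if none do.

β' = (5−√29)/2 ≈ -0.192582.
[1] lift (2,7): star map gives 0.651923; window check 0.2 ≤ 0.651923 < 1.2 is true → IN Λ
[2] lift (3,10): star map gives 1.074176; window check 0.2 ≤ 1.074176 < 1.2 is true → IN Λ
[3] lift (-4,-4): star map gives -3.229670; window check 0.2 ≤ -3.229670 < 1.2 is false → out
[4] lift (-6,10): star map gives -7.925824; window check 0.2 ≤ -7.925824 < 1.2 is false → out
[5] lift (3,8): star map gives 1.459341; window check 0.2 ≤ 1.459341 < 1.2 is false → out

1, 2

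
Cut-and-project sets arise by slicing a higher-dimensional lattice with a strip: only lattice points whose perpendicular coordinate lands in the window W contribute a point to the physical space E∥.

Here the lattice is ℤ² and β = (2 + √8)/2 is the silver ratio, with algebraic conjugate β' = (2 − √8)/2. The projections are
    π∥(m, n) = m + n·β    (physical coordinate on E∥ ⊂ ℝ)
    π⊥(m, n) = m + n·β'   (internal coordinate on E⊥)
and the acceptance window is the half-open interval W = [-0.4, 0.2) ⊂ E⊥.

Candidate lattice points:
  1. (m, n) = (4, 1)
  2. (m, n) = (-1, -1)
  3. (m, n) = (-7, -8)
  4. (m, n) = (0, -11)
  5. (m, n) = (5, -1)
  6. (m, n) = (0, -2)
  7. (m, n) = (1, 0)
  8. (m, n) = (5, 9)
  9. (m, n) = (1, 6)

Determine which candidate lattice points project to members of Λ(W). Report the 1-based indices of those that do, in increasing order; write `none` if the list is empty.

none

Numerically β ≈ 2.4142 and β' = −1/β ≈ -0.4142.
[1] lift (4,1): star map gives 3.5858; window check -0.4 ≤ 3.5858 < 0.2 is false → out
[2] lift (-1,-1): star map gives -0.5858; window check -0.4 ≤ -0.5858 < 0.2 is false → out
[3] lift (-7,-8): star map gives -3.6863; window check -0.4 ≤ -3.6863 < 0.2 is false → out
[4] lift (0,-11): star map gives 4.5563; window check -0.4 ≤ 4.5563 < 0.2 is false → out
[5] lift (5,-1): star map gives 5.4142; window check -0.4 ≤ 5.4142 < 0.2 is false → out
[6] lift (0,-2): star map gives 0.8284; window check -0.4 ≤ 0.8284 < 0.2 is false → out
[7] lift (1,0): star map gives 1.0000; window check -0.4 ≤ 1.0000 < 0.2 is false → out
[8] lift (5,9): star map gives 1.2721; window check -0.4 ≤ 1.2721 < 0.2 is false → out
[9] lift (1,6): star map gives -1.4853; window check -0.4 ≤ -1.4853 < 0.2 is false → out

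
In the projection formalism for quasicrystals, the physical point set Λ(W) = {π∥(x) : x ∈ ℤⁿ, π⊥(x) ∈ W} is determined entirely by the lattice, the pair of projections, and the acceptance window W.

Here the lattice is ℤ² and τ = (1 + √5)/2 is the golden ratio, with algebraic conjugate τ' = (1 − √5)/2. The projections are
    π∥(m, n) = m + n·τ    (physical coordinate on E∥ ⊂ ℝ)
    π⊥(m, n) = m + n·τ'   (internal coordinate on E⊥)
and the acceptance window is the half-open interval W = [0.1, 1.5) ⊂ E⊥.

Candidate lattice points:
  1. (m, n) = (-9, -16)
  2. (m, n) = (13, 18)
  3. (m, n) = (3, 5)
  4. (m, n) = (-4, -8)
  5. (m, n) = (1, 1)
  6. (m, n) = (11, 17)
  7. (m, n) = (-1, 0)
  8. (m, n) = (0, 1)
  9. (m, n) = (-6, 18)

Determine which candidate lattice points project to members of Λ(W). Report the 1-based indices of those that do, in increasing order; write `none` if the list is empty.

Numerically τ ≈ 1.61803 and τ' = −1/τ ≈ -0.61803.
[1] lift (-9,-16): star map gives 0.88854; window check 0.1 ≤ 0.88854 < 1.5 is true → IN Λ
[2] lift (13,18): star map gives 1.87539; window check 0.1 ≤ 1.87539 < 1.5 is false → out
[3] lift (3,5): star map gives -0.09017; window check 0.1 ≤ -0.09017 < 1.5 is false → out
[4] lift (-4,-8): star map gives 0.94427; window check 0.1 ≤ 0.94427 < 1.5 is true → IN Λ
[5] lift (1,1): star map gives 0.38197; window check 0.1 ≤ 0.38197 < 1.5 is true → IN Λ
[6] lift (11,17): star map gives 0.49342; window check 0.1 ≤ 0.49342 < 1.5 is true → IN Λ
[7] lift (-1,0): star map gives -1.00000; window check 0.1 ≤ -1.00000 < 1.5 is false → out
[8] lift (0,1): star map gives -0.61803; window check 0.1 ≤ -0.61803 < 1.5 is false → out
[9] lift (-6,18): star map gives -17.12461; window check 0.1 ≤ -17.12461 < 1.5 is false → out

1, 4, 5, 6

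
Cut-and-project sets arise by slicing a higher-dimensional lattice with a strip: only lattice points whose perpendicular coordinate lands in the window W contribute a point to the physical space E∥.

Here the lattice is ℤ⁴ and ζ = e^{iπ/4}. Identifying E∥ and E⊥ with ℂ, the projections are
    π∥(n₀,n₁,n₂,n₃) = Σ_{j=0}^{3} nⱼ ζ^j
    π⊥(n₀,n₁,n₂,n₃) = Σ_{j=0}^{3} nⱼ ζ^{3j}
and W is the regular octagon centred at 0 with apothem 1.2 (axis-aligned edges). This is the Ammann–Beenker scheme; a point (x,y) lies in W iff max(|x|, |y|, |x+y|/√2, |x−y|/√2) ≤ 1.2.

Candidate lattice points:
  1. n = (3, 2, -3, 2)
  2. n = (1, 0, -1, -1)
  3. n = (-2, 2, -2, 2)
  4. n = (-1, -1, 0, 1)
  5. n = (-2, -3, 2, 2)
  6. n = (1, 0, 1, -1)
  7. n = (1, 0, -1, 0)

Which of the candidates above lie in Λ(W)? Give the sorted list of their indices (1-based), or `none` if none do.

2, 4

With ζ = e^{iπ/4} the internal vectors are ζ^0,ζ^3,ζ^6,ζ^9.
#1 (3, 2, -3, 2): internal (3.000000, 5.828427); octagon support 6.242641 vs apothem 1.2 → ∉ W
#2 (1, 0, -1, -1): internal (0.292893, 0.292893); octagon support 0.414214 vs apothem 1.2 → ∈ W
#3 (-2, 2, -2, 2): internal (-2.000000, 4.828427); octagon support 4.828427 vs apothem 1.2 → ∉ W
#4 (-1, -1, 0, 1): internal (0.414214, 0.000000); octagon support 0.414214 vs apothem 1.2 → ∈ W
#5 (-2, -3, 2, 2): internal (1.535534, -2.707107); octagon support 3.000000 vs apothem 1.2 → ∉ W
#6 (1, 0, 1, -1): internal (0.292893, -1.707107); octagon support 1.707107 vs apothem 1.2 → ∉ W
#7 (1, 0, -1, 0): internal (1.000000, 1.000000); octagon support 1.414214 vs apothem 1.2 → ∉ W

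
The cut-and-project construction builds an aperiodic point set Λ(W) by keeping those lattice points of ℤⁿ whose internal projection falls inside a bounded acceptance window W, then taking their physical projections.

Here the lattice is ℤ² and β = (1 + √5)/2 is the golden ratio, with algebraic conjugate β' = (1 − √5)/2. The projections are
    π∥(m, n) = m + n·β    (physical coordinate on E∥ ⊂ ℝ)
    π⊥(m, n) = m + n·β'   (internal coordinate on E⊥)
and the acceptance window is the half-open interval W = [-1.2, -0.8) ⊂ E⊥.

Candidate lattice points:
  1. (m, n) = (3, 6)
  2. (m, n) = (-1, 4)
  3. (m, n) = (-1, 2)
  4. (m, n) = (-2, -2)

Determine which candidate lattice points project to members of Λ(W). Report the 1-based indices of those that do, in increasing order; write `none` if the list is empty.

none

Numerically β ≈ 1.6180 and β' = −1/β ≈ -0.6180.
candidate 1: (m,n)=(3,6) → π∥ = 3+6·β ≈ 12.7082, π⊥ = 3+6·β' ≈ -0.7082 ∉ [-1.2, -0.8) ⇒ out
candidate 2: (m,n)=(-1,4) → π∥ = -1+4·β ≈ 5.4721, π⊥ = -1+4·β' ≈ -3.4721 ∉ [-1.2, -0.8) ⇒ out
candidate 3: (m,n)=(-1,2) → π∥ = -1+2·β ≈ 2.2361, π⊥ = -1+2·β' ≈ -2.2361 ∉ [-1.2, -0.8) ⇒ out
candidate 4: (m,n)=(-2,-2) → π∥ = -2-2·β ≈ -5.2361, π⊥ = -2-2·β' ≈ -0.7639 ∉ [-1.2, -0.8) ⇒ out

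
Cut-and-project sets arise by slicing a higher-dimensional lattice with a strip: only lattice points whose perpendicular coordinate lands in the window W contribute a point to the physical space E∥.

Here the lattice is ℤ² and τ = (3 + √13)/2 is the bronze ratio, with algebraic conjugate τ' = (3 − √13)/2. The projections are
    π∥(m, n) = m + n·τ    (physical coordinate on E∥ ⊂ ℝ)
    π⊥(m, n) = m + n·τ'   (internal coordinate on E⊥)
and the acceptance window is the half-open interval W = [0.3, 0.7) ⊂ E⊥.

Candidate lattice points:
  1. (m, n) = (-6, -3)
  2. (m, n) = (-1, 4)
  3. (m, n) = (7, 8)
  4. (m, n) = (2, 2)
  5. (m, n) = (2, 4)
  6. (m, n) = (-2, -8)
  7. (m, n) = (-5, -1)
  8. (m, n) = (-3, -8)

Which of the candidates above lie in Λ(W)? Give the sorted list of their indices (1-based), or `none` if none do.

6

Numerically τ ≈ 3.3028 and τ' = −1/τ ≈ -0.3028.
candidate 1: (m,n)=(-6,-3) → π∥ = -6-3·τ ≈ -15.9083, π⊥ = -6-3·τ' ≈ -5.0917 ∉ [0.3, 0.7) ⇒ out
candidate 2: (m,n)=(-1,4) → π∥ = -1+4·τ ≈ 12.2111, π⊥ = -1+4·τ' ≈ -2.2111 ∉ [0.3, 0.7) ⇒ out
candidate 3: (m,n)=(7,8) → π∥ = 7+8·τ ≈ 33.4222, π⊥ = 7+8·τ' ≈ 4.5778 ∉ [0.3, 0.7) ⇒ out
candidate 4: (m,n)=(2,2) → π∥ = 2+2·τ ≈ 8.6056, π⊥ = 2+2·τ' ≈ 1.3944 ∉ [0.3, 0.7) ⇒ out
candidate 5: (m,n)=(2,4) → π∥ = 2+4·τ ≈ 15.2111, π⊥ = 2+4·τ' ≈ 0.7889 ∉ [0.3, 0.7) ⇒ out
candidate 6: (m,n)=(-2,-8) → π∥ = -2-8·τ ≈ -28.4222, π⊥ = -2-8·τ' ≈ 0.4222 ∈ [0.3, 0.7) ⇒ IN Λ
candidate 7: (m,n)=(-5,-1) → π∥ = -5-1·τ ≈ -8.3028, π⊥ = -5-1·τ' ≈ -4.6972 ∉ [0.3, 0.7) ⇒ out
candidate 8: (m,n)=(-3,-8) → π∥ = -3-8·τ ≈ -29.4222, π⊥ = -3-8·τ' ≈ -0.5778 ∉ [0.3, 0.7) ⇒ out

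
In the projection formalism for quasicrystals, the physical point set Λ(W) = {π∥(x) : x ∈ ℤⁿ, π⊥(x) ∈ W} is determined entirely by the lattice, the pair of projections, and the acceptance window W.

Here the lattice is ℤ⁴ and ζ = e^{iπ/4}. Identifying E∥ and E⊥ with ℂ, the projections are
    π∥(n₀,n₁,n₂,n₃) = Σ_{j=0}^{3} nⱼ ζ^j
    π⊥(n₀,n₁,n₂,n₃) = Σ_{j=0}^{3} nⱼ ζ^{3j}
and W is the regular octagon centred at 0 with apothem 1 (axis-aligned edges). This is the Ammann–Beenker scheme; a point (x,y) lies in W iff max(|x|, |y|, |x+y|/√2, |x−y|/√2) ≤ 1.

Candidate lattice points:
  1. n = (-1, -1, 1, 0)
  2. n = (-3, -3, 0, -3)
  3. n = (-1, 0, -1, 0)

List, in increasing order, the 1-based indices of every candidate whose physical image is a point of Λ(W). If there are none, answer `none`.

none

Internal map: ζ^{3j} for j=0..3 gives (1,0), (−√2/2,√2/2), (0,−1), (√2/2,√2/2).
#1 (-1, -1, 1, 0): internal (-0.292893, -1.707107); octagon support 1.707107 vs apothem 1 → ∉ W
#2 (-3, -3, 0, -3): internal (-3.000000, -4.242641); octagon support 5.121320 vs apothem 1 → ∉ W
#3 (-1, 0, -1, 0): internal (-1.000000, 1.000000); octagon support 1.414214 vs apothem 1 → ∉ W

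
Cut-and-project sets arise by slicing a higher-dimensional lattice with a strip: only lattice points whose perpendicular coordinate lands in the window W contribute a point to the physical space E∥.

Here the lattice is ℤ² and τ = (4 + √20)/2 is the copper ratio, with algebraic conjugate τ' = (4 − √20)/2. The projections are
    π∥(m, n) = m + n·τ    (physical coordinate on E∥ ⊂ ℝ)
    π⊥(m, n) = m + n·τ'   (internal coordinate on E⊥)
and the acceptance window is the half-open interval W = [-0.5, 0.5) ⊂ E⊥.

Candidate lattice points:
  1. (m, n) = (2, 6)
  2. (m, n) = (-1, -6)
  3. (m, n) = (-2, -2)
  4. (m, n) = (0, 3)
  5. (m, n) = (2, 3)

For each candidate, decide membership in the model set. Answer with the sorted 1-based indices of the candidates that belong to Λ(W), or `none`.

Compute τ' = (4−√20)/2 = -0.236068, so π⊥(m,n) = m -0.236068·n.
candidate 1: (m,n)=(2,6) → π∥ = 2+6·τ ≈ 27.416408, π⊥ = 2+6·τ' ≈ 0.583592 ∉ [-0.5, 0.5) ⇒ out
candidate 2: (m,n)=(-1,-6) → π∥ = -1-6·τ ≈ -26.416408, π⊥ = -1-6·τ' ≈ 0.416408 ∈ [-0.5, 0.5) ⇒ IN Λ
candidate 3: (m,n)=(-2,-2) → π∥ = -2-2·τ ≈ -10.472136, π⊥ = -2-2·τ' ≈ -1.527864 ∉ [-0.5, 0.5) ⇒ out
candidate 4: (m,n)=(0,3) → π∥ = 0+3·τ ≈ 12.708204, π⊥ = 0+3·τ' ≈ -0.708204 ∉ [-0.5, 0.5) ⇒ out
candidate 5: (m,n)=(2,3) → π∥ = 2+3·τ ≈ 14.708204, π⊥ = 2+3·τ' ≈ 1.291796 ∉ [-0.5, 0.5) ⇒ out

2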